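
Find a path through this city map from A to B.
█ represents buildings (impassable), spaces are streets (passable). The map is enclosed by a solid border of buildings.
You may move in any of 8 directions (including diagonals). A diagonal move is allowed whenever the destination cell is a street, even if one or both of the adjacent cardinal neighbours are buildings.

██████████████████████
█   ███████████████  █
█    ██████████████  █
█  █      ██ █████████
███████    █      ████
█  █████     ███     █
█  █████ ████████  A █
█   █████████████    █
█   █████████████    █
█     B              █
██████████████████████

Finding the shortest path from A to B:
Movement: 8-directional
Path length: 13 steps
Directions: down-left → down-left → down-left → left → left → left → left → left → left → left → left → left → left

Solution:

██████████████████████
█   ███████████████  █
█    ██████████████  █
█  █      ██ █████████
███████    █      ████
█  █████     ███     █
█  █████ ████████  A █
█   █████████████ ↙  █
█   █████████████↙   █
█     B←←←←←←←←←←    █
██████████████████████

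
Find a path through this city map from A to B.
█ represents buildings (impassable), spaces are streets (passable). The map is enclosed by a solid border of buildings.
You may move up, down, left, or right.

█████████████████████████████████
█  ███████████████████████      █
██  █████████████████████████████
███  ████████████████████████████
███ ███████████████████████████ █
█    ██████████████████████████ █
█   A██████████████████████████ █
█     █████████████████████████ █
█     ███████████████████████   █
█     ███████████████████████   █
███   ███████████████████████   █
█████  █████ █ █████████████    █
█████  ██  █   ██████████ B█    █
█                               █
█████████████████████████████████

Finding the shortest path from A to B:
Movement: cardinal only
Path length: 30 steps
Directions: down → down → down → down → right → down → down → down → right → right → right → right → right → right → right → right → right → right → right → right → right → right → right → right → right → right → right → right → up → right

Solution:

█████████████████████████████████
█  ███████████████████████      █
██  █████████████████████████████
███  ████████████████████████████
███ ███████████████████████████ █
█    ██████████████████████████ █
█   A██████████████████████████ █
█   ↓ █████████████████████████ █
█   ↓ ███████████████████████   █
█   ↓ ███████████████████████   █
███ ↳↓███████████████████████   █
█████↓ █████ █ █████████████    █
█████↓ ██  █   ██████████↱B█    █
█    ↳→→→→→→→→→→→→→→→→→→→↑      █
█████████████████████████████████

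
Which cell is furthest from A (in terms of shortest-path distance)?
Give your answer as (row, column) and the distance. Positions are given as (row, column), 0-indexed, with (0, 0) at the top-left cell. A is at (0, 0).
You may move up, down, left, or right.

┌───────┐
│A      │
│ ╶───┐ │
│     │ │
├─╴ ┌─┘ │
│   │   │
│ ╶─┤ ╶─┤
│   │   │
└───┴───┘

Computing BFS distances from A to all cells:
Furthest cell: (3, 3)
Distance: 8 steps

Path from A to the furthest cell:

┌───────┐
│A → → ↓│
│ ╶───┐ │
│     │↓│
├─╴ ┌─┘ │
│   │↓ ↲│
│ ╶─┤ ╶─┤
│   │↳ B│
└───┴───┘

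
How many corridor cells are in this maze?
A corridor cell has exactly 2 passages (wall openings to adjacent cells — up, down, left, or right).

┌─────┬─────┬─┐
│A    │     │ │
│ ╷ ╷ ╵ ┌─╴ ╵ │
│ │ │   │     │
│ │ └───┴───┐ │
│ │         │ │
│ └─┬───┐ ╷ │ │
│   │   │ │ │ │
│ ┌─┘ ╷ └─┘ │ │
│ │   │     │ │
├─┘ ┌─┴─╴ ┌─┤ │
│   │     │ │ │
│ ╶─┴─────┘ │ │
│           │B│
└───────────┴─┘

Counting cells with exactly 2 passages:
Total corridor cells: 35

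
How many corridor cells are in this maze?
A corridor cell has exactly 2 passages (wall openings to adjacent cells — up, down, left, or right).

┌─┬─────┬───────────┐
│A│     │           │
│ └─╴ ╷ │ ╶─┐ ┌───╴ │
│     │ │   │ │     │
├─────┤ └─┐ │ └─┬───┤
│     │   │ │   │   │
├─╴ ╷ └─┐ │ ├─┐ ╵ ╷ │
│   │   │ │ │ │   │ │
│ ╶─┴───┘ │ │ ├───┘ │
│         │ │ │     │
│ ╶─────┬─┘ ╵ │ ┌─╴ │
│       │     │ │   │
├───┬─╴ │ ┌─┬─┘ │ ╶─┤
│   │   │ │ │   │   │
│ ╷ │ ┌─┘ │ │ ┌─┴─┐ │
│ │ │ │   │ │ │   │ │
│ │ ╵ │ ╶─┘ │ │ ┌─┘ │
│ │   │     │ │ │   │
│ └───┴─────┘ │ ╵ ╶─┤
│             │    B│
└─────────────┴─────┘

Counting cells with exactly 2 passages:
Total corridor cells: 84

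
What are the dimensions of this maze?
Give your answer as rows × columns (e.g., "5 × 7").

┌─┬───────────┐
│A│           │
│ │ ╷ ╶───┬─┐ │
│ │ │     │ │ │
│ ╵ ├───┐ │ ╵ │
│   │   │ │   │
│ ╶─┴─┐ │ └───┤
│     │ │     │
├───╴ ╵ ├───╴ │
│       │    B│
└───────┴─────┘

Counting the maze dimensions:
Rows (vertical): 5
Columns (horizontal): 7
Dimensions: 5 × 7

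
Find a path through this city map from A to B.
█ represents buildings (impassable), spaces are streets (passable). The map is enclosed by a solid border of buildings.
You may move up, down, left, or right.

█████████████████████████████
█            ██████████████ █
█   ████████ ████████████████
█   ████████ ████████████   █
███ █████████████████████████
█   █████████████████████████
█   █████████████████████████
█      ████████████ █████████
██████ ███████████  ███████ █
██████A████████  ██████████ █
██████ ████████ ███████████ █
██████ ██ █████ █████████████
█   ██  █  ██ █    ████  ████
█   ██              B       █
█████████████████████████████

Finding the shortest path from A to B:
Movement: cardinal only
Path length: 18 steps
Directions: down → down → down → down → right → right → right → right → right → right → right → right → right → right → right → right → right → right

Solution:

█████████████████████████████
█            ██████████████ █
█   ████████ ████████████████
█   ████████ ████████████   █
███ █████████████████████████
█   █████████████████████████
█   █████████████████████████
█      ████████████ █████████
██████ ███████████  ███████ █
██████A████████  ██████████ █
██████↓████████ ███████████ █
██████↓██ █████ █████████████
█   ██↓ █  ██ █    ████  ████
█   ██↳→→→→→→→→→→→→→B       █
█████████████████████████████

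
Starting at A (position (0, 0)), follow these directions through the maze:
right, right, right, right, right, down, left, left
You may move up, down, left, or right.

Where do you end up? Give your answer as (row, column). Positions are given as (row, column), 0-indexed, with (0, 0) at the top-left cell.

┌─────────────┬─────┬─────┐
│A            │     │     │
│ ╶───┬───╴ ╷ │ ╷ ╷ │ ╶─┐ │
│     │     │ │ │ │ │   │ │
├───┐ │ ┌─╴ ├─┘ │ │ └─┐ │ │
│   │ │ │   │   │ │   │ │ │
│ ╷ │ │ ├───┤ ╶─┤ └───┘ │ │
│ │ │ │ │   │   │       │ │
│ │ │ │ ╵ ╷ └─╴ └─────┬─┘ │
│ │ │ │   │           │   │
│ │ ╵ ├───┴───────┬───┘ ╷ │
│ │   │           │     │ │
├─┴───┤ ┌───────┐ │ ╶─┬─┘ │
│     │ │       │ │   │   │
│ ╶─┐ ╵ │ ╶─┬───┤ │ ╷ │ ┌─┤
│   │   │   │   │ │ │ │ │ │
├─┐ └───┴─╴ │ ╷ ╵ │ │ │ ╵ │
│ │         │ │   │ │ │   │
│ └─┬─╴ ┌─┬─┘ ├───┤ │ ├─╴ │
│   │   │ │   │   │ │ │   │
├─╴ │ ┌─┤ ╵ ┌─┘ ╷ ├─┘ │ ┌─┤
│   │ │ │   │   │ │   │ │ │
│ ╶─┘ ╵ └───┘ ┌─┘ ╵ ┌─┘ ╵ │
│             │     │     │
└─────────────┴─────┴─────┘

Following directions step by step:
Start: (0, 0)
  right: (0, 0) → (0, 1)
  right: (0, 1) → (0, 2)
  right: (0, 2) → (0, 3)
  right: (0, 3) → (0, 4)
  right: (0, 4) → (0, 5)
  down: (0, 5) → (1, 5)
  left: (1, 5) → (1, 4)
  left: (1, 4) → (1, 3)
Final position: (1, 3)

Path taken:

┌─────────────┬─────┬─────┐
│A → → → → ↓  │     │     │
│ ╶───┬───╴ ╷ │ ╷ ╷ │ ╶─┐ │
│     │B ← ↲│ │ │ │ │   │ │
├───┐ │ ┌─╴ ├─┘ │ │ └─┐ │ │
│   │ │ │   │   │ │   │ │ │
│ ╷ │ │ ├───┤ ╶─┤ └───┘ │ │
│ │ │ │ │   │   │       │ │
│ │ │ │ ╵ ╷ └─╴ └─────┬─┘ │
│ │ │ │   │           │   │
│ │ ╵ ├───┴───────┬───┘ ╷ │
│ │   │           │     │ │
├─┴───┤ ┌───────┐ │ ╶─┬─┘ │
│     │ │       │ │   │   │
│ ╶─┐ ╵ │ ╶─┬───┤ │ ╷ │ ┌─┤
│   │   │   │   │ │ │ │ │ │
├─┐ └───┴─╴ │ ╷ ╵ │ │ │ ╵ │
│ │         │ │   │ │ │   │
│ └─┬─╴ ┌─┬─┘ ├───┤ │ ├─╴ │
│   │   │ │   │   │ │ │   │
├─╴ │ ┌─┤ ╵ ┌─┘ ╷ ├─┘ │ ┌─┤
│   │ │ │   │   │ │   │ │ │
│ ╶─┘ ╵ └───┘ ┌─┘ ╵ ┌─┘ ╵ │
│             │     │     │
└─────────────┴─────┴─────┘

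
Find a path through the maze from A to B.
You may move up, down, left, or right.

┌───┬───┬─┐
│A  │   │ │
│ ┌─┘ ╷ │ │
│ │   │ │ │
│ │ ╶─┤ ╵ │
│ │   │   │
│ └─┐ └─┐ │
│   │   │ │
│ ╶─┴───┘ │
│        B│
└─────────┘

Finding the shortest path through the maze:
Path length: 8 steps
Directions: down → down → down → down → right → right → right → right

Solution:

┌───┬───┬─┐
│A  │   │ │
│ ┌─┘ ╷ │ │
│↓│   │ │ │
│ │ ╶─┤ ╵ │
│↓│   │   │
│ └─┐ └─┐ │
│↓  │   │ │
│ ╶─┴───┘ │
│↳ → → → B│
└─────────┘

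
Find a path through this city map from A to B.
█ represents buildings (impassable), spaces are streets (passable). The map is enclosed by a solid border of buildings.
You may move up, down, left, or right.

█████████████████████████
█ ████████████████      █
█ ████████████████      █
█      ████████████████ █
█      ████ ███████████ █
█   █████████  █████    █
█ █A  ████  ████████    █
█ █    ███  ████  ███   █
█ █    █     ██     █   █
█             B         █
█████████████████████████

Finding the shortest path from A to B:
Movement: cardinal only
Path length: 14 steps
Directions: down → down → down → right → right → right → right → right → right → right → right → right → right → right

Solution:

█████████████████████████
█ ████████████████      █
█ ████████████████      █
█      ████████████████ █
█      ████ ███████████ █
█   █████████  █████    █
█ █A  ████  ████████    █
█ █↓   ███  ████  ███   █
█ █↓   █     ██     █   █
█  ↳→→→→→→→→→→B         █
█████████████████████████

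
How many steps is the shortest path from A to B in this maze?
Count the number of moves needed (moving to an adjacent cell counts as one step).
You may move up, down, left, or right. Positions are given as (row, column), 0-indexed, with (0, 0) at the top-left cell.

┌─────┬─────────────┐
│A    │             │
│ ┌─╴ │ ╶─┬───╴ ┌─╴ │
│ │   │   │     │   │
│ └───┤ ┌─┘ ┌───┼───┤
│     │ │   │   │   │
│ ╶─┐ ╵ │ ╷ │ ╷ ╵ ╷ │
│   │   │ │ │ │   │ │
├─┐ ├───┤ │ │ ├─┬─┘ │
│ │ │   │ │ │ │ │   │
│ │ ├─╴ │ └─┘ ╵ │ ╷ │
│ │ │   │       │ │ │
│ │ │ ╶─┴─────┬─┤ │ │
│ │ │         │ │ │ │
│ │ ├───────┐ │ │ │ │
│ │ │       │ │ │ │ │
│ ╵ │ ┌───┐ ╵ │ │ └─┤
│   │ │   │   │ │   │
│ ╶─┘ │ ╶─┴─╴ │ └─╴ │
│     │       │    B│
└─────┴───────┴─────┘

Using BFS to find shortest path:
Start: (0, 0), End: (9, 9)
Path found:
(0,0) → (1,0) → (2,0) → (2,1) → (2,2) → (3,2) → (3,3) → (2,3) → (1,3) → (0,3) → (0,4) → (0,5) → (0,6) → (0,7) → (1,7) → (1,6) → (1,5) → (2,5) → (2,4) → (3,4) → (4,4) → (5,4) → (5,5) → (5,6) → (4,6) → (3,6) → (2,6) → (2,7) → (3,7) → (3,8) → (2,8) → (2,9) → (3,9) → (4,9) → (4,8) → (5,8) → (6,8) → (7,8) → (8,8) → (8,9) → (9,9)
Number of steps: 40

Solution:

┌─────┬─────────────┐
│A    │↱ → → → ↓    │
│ ┌─╴ │ ╶─┬───╴ ┌─╴ │
│↓│   │↑  │↓ ← ↲│   │
│ └───┤ ┌─┘ ┌───┼───┤
│↳ → ↓│↑│↓ ↲│↱ ↓│↱ ↓│
│ ╶─┐ ╵ │ ╷ │ ╷ ╵ ╷ │
│   │↳ ↑│↓│ │↑│↳ ↑│↓│
├─┐ ├───┤ │ │ ├─┬─┘ │
│ │ │   │↓│ │↑│ │↓ ↲│
│ │ ├─╴ │ └─┘ ╵ │ ╷ │
│ │ │   │↳ → ↑  │↓│ │
│ │ │ ╶─┴─────┬─┤ │ │
│ │ │         │ │↓│ │
│ │ ├───────┐ │ │ │ │
│ │ │       │ │ │↓│ │
│ ╵ │ ┌───┐ ╵ │ │ └─┤
│   │ │   │   │ │↳ ↓│
│ ╶─┘ │ ╶─┴─╴ │ └─╴ │
│     │       │    B│
└─────┴───────┴─────┘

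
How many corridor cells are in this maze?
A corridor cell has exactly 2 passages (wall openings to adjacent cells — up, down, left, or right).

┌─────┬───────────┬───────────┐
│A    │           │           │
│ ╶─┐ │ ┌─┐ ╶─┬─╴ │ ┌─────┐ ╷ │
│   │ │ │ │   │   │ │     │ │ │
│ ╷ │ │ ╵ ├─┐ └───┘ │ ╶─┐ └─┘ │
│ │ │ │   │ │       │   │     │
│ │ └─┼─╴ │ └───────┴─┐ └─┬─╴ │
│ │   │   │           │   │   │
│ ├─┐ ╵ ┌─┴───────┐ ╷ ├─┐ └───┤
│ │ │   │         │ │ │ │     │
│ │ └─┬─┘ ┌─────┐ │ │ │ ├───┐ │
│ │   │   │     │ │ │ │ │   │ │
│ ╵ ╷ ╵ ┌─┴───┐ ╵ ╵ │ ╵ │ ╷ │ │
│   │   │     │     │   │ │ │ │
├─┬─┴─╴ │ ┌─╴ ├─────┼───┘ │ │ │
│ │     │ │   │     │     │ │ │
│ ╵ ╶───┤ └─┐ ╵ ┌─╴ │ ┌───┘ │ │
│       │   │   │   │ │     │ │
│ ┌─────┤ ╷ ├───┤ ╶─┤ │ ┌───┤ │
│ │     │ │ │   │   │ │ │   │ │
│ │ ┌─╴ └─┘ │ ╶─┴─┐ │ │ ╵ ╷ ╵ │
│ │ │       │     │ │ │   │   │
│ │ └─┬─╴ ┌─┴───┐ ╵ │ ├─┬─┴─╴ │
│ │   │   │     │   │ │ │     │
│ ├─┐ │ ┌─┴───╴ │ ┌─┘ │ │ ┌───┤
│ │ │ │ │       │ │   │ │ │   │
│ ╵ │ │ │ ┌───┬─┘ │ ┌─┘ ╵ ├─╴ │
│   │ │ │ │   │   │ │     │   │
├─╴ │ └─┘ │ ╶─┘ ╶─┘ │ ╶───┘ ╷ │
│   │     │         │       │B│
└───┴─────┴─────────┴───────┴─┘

Counting cells with exactly 2 passages:
Total corridor cells: 181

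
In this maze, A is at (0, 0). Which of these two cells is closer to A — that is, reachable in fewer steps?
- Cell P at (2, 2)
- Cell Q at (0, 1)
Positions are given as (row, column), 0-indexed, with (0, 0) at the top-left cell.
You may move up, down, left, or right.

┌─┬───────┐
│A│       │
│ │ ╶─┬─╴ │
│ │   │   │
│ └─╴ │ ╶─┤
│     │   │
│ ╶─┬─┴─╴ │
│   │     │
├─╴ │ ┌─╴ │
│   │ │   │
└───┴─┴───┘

Shortest path A → P at (2, 2): 4 steps
Shortest path A → Q at (0, 1): 7 steps

P is closer (4 steps vs 7 steps).

Path to P:

┌─┬───────┐
│A│       │
│ │ ╶─┬─╴ │
│↓│   │   │
│ └─╴ │ ╶─┤
│↳ → P│   │
│ ╶─┬─┴─╴ │
│   │     │
├─╴ │ ┌─╴ │
│   │ │   │
└───┴─┴───┘

Path to Q:

┌─┬───────┐
│A│Q      │
│ │ ╶─┬─╴ │
│↓│↑ ↰│   │
│ └─╴ │ ╶─┤
│↳ → ↑│   │
│ ╶─┬─┴─╴ │
│   │     │
├─╴ │ ┌─╴ │
│   │ │   │
└───┴─┴───┘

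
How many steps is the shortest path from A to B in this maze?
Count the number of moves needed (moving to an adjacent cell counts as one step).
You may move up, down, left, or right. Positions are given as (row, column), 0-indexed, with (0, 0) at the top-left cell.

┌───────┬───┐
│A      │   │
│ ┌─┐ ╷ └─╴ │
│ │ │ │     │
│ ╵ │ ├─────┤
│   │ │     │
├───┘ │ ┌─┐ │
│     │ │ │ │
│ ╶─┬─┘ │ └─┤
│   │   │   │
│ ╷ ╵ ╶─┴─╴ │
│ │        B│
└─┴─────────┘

Using BFS to find shortest path:
Start: (0, 0), End: (5, 5)
Path found:
(0,0) → (0,1) → (0,2) → (1,2) → (2,2) → (3,2) → (3,1) → (3,0) → (4,0) → (4,1) → (5,1) → (5,2) → (5,3) → (5,4) → (5,5)
Number of steps: 14

Solution:

┌───────┬───┐
│A → ↓  │   │
│ ┌─┐ ╷ └─╴ │
│ │ │↓│     │
│ ╵ │ ├─────┤
│   │↓│     │
├───┘ │ ┌─┐ │
│↓ ← ↲│ │ │ │
│ ╶─┬─┘ │ └─┤
│↳ ↓│   │   │
│ ╷ ╵ ╶─┴─╴ │
│ │↳ → → → B│
└─┴─────────┘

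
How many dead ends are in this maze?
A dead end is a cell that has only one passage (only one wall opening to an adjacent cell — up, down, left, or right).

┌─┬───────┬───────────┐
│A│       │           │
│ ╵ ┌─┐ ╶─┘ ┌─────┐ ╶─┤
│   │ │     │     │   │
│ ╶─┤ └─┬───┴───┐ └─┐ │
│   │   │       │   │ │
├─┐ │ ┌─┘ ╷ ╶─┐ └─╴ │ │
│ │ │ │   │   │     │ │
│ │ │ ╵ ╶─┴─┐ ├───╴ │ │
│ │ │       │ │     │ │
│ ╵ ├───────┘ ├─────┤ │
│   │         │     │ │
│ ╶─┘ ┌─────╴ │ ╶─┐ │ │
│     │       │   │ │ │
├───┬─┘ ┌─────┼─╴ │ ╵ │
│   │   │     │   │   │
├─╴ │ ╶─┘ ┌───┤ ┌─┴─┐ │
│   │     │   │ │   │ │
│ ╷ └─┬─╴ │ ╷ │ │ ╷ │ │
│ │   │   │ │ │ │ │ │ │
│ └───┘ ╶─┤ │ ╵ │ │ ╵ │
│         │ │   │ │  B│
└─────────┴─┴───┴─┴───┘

Checking each cell for number of passages:

Dead ends found at positions:
  (0, 0)
  (0, 4)
  (0, 10)
  (1, 2)
  (1, 6)
  (2, 3)
  (3, 0)
  (4, 5)
  (4, 7)
  (7, 0)
  (7, 6)
  (9, 2)
  (10, 4)
  (10, 5)
  (10, 8)
Total dead ends: 15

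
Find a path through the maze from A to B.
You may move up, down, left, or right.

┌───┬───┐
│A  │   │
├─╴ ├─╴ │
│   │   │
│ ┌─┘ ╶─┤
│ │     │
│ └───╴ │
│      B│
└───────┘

Finding the shortest path through the maze:
Path length: 8 steps
Directions: right → down → left → down → down → right → right → right

Solution:

┌───┬───┐
│A ↓│   │
├─╴ ├─╴ │
│↓ ↲│   │
│ ┌─┘ ╶─┤
│↓│     │
│ └───╴ │
│↳ → → B│
└───────┘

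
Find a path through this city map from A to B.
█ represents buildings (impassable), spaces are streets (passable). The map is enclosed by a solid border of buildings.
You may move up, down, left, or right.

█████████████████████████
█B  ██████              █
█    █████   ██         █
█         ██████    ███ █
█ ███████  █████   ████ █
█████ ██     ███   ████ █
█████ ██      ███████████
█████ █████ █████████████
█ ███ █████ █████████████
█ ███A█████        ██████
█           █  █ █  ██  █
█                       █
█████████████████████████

Finding the shortest path from A to B:
Movement: cardinal only
Path length: 26 steps
Directions: down → right → right → right → right → right → right → up → up → up → up → up → left → up → left → up → left → left → left → left → left → up → left → up → left → left

Solution:

█████████████████████████
█B←↰██████              █
█  ↑↰█████   ██         █
█   ↑←←←←↰██████    ███ █
█ ███████↑↰█████   ████ █
█████ ██  ↑↰ ███   ████ █
█████ ██   ↑  ███████████
█████ █████↑█████████████
█ ███ █████↑█████████████
█ ███A█████↑       ██████
█    ↳→→→→→↑█  █ █  ██  █
█                       █
█████████████████████████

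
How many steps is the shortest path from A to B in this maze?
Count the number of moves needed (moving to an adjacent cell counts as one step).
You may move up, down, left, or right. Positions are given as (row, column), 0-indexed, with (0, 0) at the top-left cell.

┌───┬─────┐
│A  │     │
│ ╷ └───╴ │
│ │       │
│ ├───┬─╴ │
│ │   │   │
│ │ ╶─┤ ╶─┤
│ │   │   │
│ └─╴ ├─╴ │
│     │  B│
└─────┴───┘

Using BFS to find shortest path:
Start: (0, 0), End: (4, 4)
Path found:
(0,0) → (0,1) → (1,1) → (1,2) → (1,3) → (1,4) → (2,4) → (2,3) → (3,3) → (3,4) → (4,4)
Number of steps: 10

Solution:

┌───┬─────┐
│A ↓│     │
│ ╷ └───╴ │
│ │↳ → → ↓│
│ ├───┬─╴ │
│ │   │↓ ↲│
│ │ ╶─┤ ╶─┤
│ │   │↳ ↓│
│ └─╴ ├─╴ │
│     │  B│
└─────┴───┘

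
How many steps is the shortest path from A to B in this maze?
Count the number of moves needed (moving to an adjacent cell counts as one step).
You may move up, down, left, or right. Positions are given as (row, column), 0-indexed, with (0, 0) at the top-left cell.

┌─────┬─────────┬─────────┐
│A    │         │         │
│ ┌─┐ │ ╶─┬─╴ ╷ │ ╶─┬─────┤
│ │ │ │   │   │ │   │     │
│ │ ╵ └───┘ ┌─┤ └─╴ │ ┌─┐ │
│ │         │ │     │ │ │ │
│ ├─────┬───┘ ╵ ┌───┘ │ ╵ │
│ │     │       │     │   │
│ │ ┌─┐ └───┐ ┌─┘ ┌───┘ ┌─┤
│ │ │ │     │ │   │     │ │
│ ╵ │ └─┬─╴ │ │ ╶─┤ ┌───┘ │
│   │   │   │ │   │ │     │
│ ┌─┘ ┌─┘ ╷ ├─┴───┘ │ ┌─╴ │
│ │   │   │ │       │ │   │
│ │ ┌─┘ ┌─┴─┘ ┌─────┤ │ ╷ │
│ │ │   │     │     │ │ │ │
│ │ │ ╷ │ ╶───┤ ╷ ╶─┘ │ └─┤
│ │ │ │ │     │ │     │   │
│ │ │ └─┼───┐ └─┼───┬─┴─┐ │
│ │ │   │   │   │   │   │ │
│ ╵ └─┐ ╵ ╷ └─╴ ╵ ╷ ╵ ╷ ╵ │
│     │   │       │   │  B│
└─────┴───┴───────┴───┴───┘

Using BFS to find shortest path:
Start: (0, 0), End: (10, 12)
Path found:
(0,0) → (1,0) → (2,0) → (3,0) → (4,0) → (5,0) → (5,1) → (4,1) → (3,1) → (3,2) → (3,3) → (4,3) → (4,4) → (4,5) → (5,5) → (5,4) → (6,4) → (6,3) → (7,3) → (7,2) → (8,2) → (9,2) → (9,3) → (10,3) → (10,4) → (9,4) → (9,5) → (10,5) → (10,6) → (10,7) → (10,8) → (9,8) → (9,9) → (10,9) → (10,10) → (9,10) → (9,11) → (10,11) → (10,12)
Number of steps: 38

Solution:

┌─────┬─────────┬─────────┐
│A    │         │         │
│ ┌─┐ │ ╶─┬─╴ ╷ │ ╶─┬─────┤
│↓│ │ │   │   │ │   │     │
│ │ ╵ └───┘ ┌─┤ └─╴ │ ┌─┐ │
│↓│         │ │     │ │ │ │
│ ├─────┬───┘ ╵ ┌───┘ │ ╵ │
│↓│↱ → ↓│       │     │   │
│ │ ┌─┐ └───┐ ┌─┘ ┌───┘ ┌─┤
│↓│↑│ │↳ → ↓│ │   │     │ │
│ ╵ │ └─┬─╴ │ │ ╶─┤ ┌───┘ │
│↳ ↑│   │↓ ↲│ │   │ │     │
│ ┌─┘ ┌─┘ ╷ ├─┴───┘ │ ┌─╴ │
│ │   │↓ ↲│ │       │ │   │
│ │ ┌─┘ ┌─┴─┘ ┌─────┤ │ ╷ │
│ │ │↓ ↲│     │     │ │ │ │
│ │ │ ╷ │ ╶───┤ ╷ ╶─┘ │ └─┤
│ │ │↓│ │     │ │     │   │
│ │ │ └─┼───┐ └─┼───┬─┴─┐ │
│ │ │↳ ↓│↱ ↓│   │↱ ↓│↱ ↓│ │
│ ╵ └─┐ ╵ ╷ └─╴ ╵ ╷ ╵ ╷ ╵ │
│     │↳ ↑│↳ → → ↑│↳ ↑│↳ B│
└─────┴───┴───────┴───┴───┘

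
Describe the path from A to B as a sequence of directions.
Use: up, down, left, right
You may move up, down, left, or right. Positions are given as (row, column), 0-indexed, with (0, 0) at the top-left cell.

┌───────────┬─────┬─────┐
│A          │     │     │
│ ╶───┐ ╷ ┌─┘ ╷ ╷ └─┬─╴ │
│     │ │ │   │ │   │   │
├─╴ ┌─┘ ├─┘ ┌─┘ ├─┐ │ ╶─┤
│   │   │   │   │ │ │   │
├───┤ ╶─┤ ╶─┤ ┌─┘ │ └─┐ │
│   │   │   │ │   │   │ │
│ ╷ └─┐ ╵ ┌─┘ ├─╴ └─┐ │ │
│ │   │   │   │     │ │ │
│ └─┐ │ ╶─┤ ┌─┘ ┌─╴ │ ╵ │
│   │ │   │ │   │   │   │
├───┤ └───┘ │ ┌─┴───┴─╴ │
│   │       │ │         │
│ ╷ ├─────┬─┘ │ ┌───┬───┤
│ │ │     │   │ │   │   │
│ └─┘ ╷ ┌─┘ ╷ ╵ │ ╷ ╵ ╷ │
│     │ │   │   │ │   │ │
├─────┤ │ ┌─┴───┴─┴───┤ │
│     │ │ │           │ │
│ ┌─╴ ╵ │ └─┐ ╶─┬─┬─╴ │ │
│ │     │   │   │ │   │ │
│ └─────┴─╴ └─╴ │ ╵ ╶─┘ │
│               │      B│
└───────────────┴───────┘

Finding the path and converting it to directions:
Path through cells: (0,0) → (0,1) → (0,2) → (0,3) → (1,3) → (2,3) → (2,2) → (3,2) → (3,3) → (4,3) → (4,4) → (3,4) → (2,4) → (2,5) → (1,5) → (1,6) → (0,6) → (0,7) → (0,8) → (1,8) → (1,9) → (2,9) → (3,9) → (3,10) → (4,10) → (5,10) → (5,11) → (6,11) → (6,10) → (6,9) → (6,8) → (6,7) → (7,7) → (8,7) → (8,6) → (7,6) → (7,5) → (8,5) → (8,4) → (9,4) → (10,4) → (10,5) → (11,5) → (11,6) → (11,7) → (10,7) → (10,6) → (9,6) → (9,7) → (9,8) → (9,9) → (9,10) → (10,10) → (10,9) → (11,9) → (11,10) → (11,11)
Directions: right, right, right, down, down, left, down, right, down, right, up, up, right, up, right, up, right, right, down, right, down, down, right, down, down, right, down, left, left, left, left, down, down, left, up, left, down, left, down, down, right, down, right, right, up, left, up, right, right, right, right, down, left, down, right, right

Solution:

┌───────────┬─────┬─────┐
│A → → ↓    │↱ → ↓│     │
│ ╶───┐ ╷ ┌─┘ ╷ ╷ └─┬─╴ │
│     │↓│ │↱ ↑│ │↳ ↓│   │
├─╴ ┌─┘ ├─┘ ┌─┘ ├─┐ │ ╶─┤
│   │↓ ↲│↱ ↑│   │ │↓│   │
├───┤ ╶─┤ ╶─┤ ┌─┘ │ └─┐ │
│   │↳ ↓│↑  │ │   │↳ ↓│ │
│ ╷ └─┐ ╵ ┌─┘ ├─╴ └─┐ │ │
│ │   │↳ ↑│   │     │↓│ │
│ └─┐ │ ╶─┤ ┌─┘ ┌─╴ │ ╵ │
│   │ │   │ │   │   │↳ ↓│
├───┤ └───┘ │ ┌─┴───┴─╴ │
│   │       │ │↓ ← ← ← ↲│
│ ╷ ├─────┬─┘ │ ┌───┬───┤
│ │ │     │↓ ↰│↓│   │   │
│ └─┘ ╷ ┌─┘ ╷ ╵ │ ╷ ╵ ╷ │
│     │ │↓ ↲│↑ ↲│ │   │ │
├─────┤ │ ┌─┴───┴─┴───┤ │
│     │ │↓│  ↱ → → → ↓│ │
│ ┌─╴ ╵ │ └─┐ ╶─┬─┬─╴ │ │
│ │     │↳ ↓│↑ ↰│ │↓ ↲│ │
│ └─────┴─╴ └─╴ │ ╵ ╶─┘ │
│          ↳ → ↑│  ↳ → B│
└───────────────┴───────┘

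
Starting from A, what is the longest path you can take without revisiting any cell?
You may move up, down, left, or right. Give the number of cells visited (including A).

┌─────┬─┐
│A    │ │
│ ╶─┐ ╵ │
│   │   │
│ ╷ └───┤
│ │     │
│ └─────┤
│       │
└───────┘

Finding longest simple path using DFS:
Start: (0, 0)
Longest path visits 7 cells
Path: A → down → down → down → right → right → right

Solution:

┌─────┬─┐
│A    │ │
│ ╶─┐ ╵ │
│↓  │   │
│ ╷ └───┤
│↓│     │
│ └─────┤
│↳ → → B│
└───────┘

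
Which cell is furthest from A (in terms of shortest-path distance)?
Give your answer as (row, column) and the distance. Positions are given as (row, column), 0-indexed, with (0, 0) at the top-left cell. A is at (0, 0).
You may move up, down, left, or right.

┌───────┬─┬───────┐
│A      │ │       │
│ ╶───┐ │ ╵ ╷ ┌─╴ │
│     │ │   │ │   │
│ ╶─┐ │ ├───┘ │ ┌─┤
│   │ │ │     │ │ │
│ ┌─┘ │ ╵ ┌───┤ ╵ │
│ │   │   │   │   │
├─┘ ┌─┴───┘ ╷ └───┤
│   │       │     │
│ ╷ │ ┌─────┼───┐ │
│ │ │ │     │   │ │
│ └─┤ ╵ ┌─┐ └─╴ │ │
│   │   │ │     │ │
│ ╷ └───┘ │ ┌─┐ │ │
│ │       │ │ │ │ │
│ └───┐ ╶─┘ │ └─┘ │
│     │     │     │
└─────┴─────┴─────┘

Computing BFS distances from A to all cells:
Furthest cell: (7, 6)
Distance: 41 steps

Path from A to the furthest cell:

┌───────┬─┬───────┐
│A      │ │       │
│ ╶───┐ │ ╵ ╷ ┌─╴ │
│↳ → ↓│ │   │ │   │
│ ╶─┐ │ ├───┘ │ ┌─┤
│   │↓│ │     │ │ │
│ ┌─┘ │ ╵ ┌───┤ ╵ │
│ │↓ ↲│   │↱ ↓│   │
├─┘ ┌─┴───┘ ╷ └───┤
│↓ ↲│↱ → → ↑│↳ → ↓│
│ ╷ │ ┌─────┼───┐ │
│↓│ │↑│↓ ← ↰│   │↓│
│ └─┤ ╵ ┌─┐ └─╴ │ │
│↳ ↓│↑ ↲│ │↑    │↓│
│ ╷ └───┘ │ ┌─┐ │ │
│ │↳ → ↓  │↑│B│ │↓│
│ └───┐ ╶─┘ │ └─┘ │
│     │↳ → ↑│↑ ← ↲│
└─────┴─────┴─────┘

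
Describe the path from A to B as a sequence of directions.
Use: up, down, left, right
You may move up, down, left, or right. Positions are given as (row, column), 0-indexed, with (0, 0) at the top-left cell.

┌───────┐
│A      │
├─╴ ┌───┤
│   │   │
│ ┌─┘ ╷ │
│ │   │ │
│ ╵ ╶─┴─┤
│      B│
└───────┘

Finding the path and converting it to directions:
Path through cells: (0,0) → (0,1) → (1,1) → (1,0) → (2,0) → (3,0) → (3,1) → (3,2) → (3,3)
Directions: right, down, left, down, down, right, right, right

Solution:

┌───────┐
│A ↓    │
├─╴ ┌───┤
│↓ ↲│   │
│ ┌─┘ ╷ │
│↓│   │ │
│ ╵ ╶─┴─┤
│↳ → → B│
└───────┘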